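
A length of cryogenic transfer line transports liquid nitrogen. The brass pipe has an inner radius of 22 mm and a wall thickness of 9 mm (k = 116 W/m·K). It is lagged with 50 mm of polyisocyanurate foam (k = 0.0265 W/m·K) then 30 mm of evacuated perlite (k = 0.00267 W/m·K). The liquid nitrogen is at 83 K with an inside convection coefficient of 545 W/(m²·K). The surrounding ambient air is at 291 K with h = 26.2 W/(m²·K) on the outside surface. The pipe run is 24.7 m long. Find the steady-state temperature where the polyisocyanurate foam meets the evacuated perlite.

T ≈ 132 K

For a radial system each layer contributes R = ln(r_out/r_in)/(2πkL); films add R = 1/(hA).
R_inner film = 1/(h_i·2πr₁L) = 1/(545×2π×0.022×24.7) = 5.374×10^-4 K/W
R_brass pipe wall = ln(31/22)/(2π×116×24.7) = 1.905×10^-5 K/W
R_polyisocyanurate foam = ln(81/31)/(2π×0.0265×24.7) = 0.2335 K/W
R_evacuated perlite = ln(111/81)/(2π×0.00267×24.7) = 0.7604 K/W
R_outer film = 1/(h_o·2πr_oL) = 1/(26.2×2π×0.111×24.7) = 0.002216 K/W
R_total = 0.9967 K/W
Q = ΔT/R_total = 208/0.9967
Q = 209 W
T_interface = T_inner + Q·ΣR(inner→interface) = 83 + 209×0.2341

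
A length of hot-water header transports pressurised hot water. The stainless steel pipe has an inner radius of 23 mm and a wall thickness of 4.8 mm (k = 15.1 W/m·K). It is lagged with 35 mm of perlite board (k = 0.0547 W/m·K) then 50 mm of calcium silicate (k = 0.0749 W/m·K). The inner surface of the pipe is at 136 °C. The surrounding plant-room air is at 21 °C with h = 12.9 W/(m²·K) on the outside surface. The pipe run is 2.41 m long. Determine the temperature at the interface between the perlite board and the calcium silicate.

T ≈ 62.8 °C

Radial resistances (cylindrical: R_cond = ln(r_o/r_i)/(2πkL), R_conv = 1/(h·2πrL)):
R_stainless steel pipe wall = ln(27.8/23)/(2π×15.1×2.41) = 8.29×10^-4 K/W
R_perlite board = ln(62.8/27.8)/(2π×0.0547×2.41) = 0.9839 K/W
R_calcium silicate = ln(112.8/62.8)/(2π×0.0749×2.41) = 0.5164 K/W
R_outer film = 1/(h_o·2πr_oL) = 1/(12.9×2π×0.1128×2.41) = 0.04538 K/W
R_total = 1.546 K/W
Q = ΔT/R_total = 115/1.546
Q = 74.4 W
T_interface = T_inner − Q·ΣR(inner→interface) = 136 − 74.4×0.9847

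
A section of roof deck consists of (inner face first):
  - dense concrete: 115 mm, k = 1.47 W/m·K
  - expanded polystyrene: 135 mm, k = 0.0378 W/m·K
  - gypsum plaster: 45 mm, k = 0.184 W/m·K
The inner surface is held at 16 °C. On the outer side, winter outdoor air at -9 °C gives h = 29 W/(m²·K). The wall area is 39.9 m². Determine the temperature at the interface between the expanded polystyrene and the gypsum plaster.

Using the resistance-network approach (series):
R_dense concrete = L/(kA) = 0.115/(1.47×39.9) = 0.001961 K/W
R_expanded polystyrene = L/(kA) = 0.135/(0.0378×39.9) = 0.08951 K/W
R_gypsum plaster = L/(kA) = 0.045/(0.184×39.9) = 0.006129 K/W
R_outer film = 1/(h_o·A) = 1/(29×39.9) = 8.642×10^-4 K/W
R_total = 0.09846 K/W;  Q = ΔT/R_total = 25/0.09846 = 253.9 W
T_interface = T_inner − Q·ΣR(inner→interface) = 16 − 254×0.09147

T ≈ -7.22 °C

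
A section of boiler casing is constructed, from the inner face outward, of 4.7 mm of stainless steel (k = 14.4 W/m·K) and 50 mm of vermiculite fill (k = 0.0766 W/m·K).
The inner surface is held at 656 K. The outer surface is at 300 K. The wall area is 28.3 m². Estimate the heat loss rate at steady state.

Q ≈ 15400 W

Series thermal resistances:
R_stainless steel = L/(kA) = 0.0047/(14.4×28.3) = 1.153×10^-5 K/W
R_vermiculite fill = L/(kA) = 0.05/(0.0766×28.3) = 0.02307 K/W
R_total = 0.02308 K/W
Q = ΔT / R_total = 356 / 0.02308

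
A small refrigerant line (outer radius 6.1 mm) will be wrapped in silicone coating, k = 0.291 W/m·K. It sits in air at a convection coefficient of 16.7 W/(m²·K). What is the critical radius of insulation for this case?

For a cylinder r_cr = k/h = 0.291/16.7
r_cr = 17.4 mm; since the bare radius (6.1 mm) is below r_cr, adding a thin layer of insulation will *increase* heat loss.

r_cr ≈ 17.4 mm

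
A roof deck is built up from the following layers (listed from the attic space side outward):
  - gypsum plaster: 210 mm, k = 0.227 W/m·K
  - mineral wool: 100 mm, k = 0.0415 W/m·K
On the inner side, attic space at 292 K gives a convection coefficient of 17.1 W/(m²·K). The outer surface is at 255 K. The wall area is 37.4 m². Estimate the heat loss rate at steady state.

Model the wall as resistances in series:
R_inner film = 1/(h_i·A) = 1/(17.1×37.4) = 0.001564 K/W
R_gypsum plaster = L/(kA) = 0.21/(0.227×37.4) = 0.02474 K/W
R_mineral wool = L/(kA) = 0.1/(0.0415×37.4) = 0.06443 K/W
R_total = 0.09073 K/W
Q = ΔT / R_total = 37 / 0.09073

Q ≈ 408 W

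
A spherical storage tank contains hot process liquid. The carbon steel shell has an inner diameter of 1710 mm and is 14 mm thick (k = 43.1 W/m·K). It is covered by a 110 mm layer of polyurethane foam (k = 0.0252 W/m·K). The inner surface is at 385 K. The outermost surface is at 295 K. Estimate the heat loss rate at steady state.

Q ≈ 220 W

Spherical conduction: R = (1/r_in − 1/r_out)/(4πk) per layer; series-sum.
R_carbon steel shell = (1/0.855 − 1/0.869)/(4π×43.1) = 3.479×10^-5 K/W
R_polyurethane foam = (1/0.869 − 1/0.979)/(4π×0.0252) = 0.4083 K/W
R_total = 0.4083 K/W
Q = ΔT/R_total = 90/0.4083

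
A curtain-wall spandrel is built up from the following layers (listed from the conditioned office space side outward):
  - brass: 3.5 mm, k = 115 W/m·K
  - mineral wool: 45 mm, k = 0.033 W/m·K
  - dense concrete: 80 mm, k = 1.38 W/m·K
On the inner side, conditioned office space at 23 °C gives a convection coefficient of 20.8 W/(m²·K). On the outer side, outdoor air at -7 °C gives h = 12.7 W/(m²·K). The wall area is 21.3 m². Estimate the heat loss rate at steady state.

Q ≈ 413 W

Treating each layer as a thermal resistance in series:
R_inner film = 1/(h_i·A) = 1/(20.8×21.3) = 0.002257 K/W
R_brass = L/(kA) = 0.0035/(115×21.3) = 1.429×10^-6 K/W
R_mineral wool = L/(kA) = 0.045/(0.033×21.3) = 0.06402 K/W
R_dense concrete = L/(kA) = 0.08/(1.38×21.3) = 0.002722 K/W
R_outer film = 1/(h_o·A) = 1/(12.7×21.3) = 0.003697 K/W
R_total = 0.0727 K/W
Q = ΔT / R_total = 30 / 0.0727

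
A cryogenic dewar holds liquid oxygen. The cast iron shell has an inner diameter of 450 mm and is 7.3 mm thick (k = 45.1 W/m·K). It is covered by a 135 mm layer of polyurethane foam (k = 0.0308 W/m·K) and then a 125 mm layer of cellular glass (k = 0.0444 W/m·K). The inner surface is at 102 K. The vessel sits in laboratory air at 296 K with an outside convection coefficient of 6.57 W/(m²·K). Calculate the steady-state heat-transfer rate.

Q ≈ 36.1 W

Radial (spherical) resistances in series:
R_cast iron shell = (1/0.225 − 1/0.2323)/(4π×45.1) = 2.464×10^-4 K/W
R_polyurethane foam = (1/0.2323 − 1/0.3673)/(4π×0.0308) = 4.088 K/W
R_cellular glass = (1/0.3673 − 1/0.4923)/(4π×0.0444) = 1.239 K/W
R_outer film = 1/(h·4πr_o²) = 1/(6.57×4π×0.4923²) = 0.04998 K/W
R_total = 5.377 K/W
Q = ΔT/R_total = 194/5.377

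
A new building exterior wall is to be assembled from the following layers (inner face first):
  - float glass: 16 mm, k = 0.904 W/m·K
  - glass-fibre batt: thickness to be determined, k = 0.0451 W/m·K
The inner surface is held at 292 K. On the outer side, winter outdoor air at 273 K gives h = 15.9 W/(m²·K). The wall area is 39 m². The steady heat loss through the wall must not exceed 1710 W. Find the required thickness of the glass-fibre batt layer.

Using the resistance-network approach (series):
R_float glass = L/(kA) = 0.016/(0.904×39) = 4.538×10^-4 K/W
R_outer film = 1/(h_o·A) = 1/(15.9×39) = 0.001613 K/W
Sum of the known resistances R_other = 0.002066 K/W
Required total resistance R_tot = ΔT/Q_allow = 19/1710 = 0.01111 K/W
R_glass-fibre batt = R_tot − R_other = 0.009045 K/W
L = R·k·A = 0.009045×0.0451×39

L ≈ 15.9 mm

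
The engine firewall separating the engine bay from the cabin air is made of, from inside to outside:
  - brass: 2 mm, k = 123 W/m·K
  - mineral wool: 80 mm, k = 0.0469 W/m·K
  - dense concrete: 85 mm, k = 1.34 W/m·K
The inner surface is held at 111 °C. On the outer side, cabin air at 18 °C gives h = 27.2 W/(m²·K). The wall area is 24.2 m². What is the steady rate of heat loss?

Model the wall as resistances in series:
R_brass = L/(kA) = 0.002/(123×24.2) = 6.719×10^-7 K/W
R_mineral wool = L/(kA) = 0.08/(0.0469×24.2) = 0.07049 K/W
R_dense concrete = L/(kA) = 0.085/(1.34×24.2) = 0.002621 K/W
R_outer film = 1/(h_o·A) = 1/(27.2×24.2) = 0.001519 K/W
R_total = 0.07463 K/W
Q = ΔT / R_total = 93 / 0.07463

Q ≈ 1250 W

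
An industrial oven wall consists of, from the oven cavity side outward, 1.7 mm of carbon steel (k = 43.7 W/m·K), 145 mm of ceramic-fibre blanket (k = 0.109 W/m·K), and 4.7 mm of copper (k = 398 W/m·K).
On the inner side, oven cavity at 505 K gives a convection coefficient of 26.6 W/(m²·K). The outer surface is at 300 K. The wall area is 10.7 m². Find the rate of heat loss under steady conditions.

Model the wall as resistances in series:
R_inner film = 1/(h_i·A) = 1/(26.6×10.7) = 0.003513 K/W
R_carbon steel = L/(kA) = 0.0017/(43.7×10.7) = 3.636×10^-6 K/W
R_ceramic-fibre blanket = L/(kA) = 0.145/(0.109×10.7) = 0.1243 K/W
R_copper = L/(kA) = 0.0047/(398×10.7) = 1.104×10^-6 K/W
R_total = 0.1278 K/W
Q = ΔT / R_total = 205 / 0.1278

Q ≈ 1600 W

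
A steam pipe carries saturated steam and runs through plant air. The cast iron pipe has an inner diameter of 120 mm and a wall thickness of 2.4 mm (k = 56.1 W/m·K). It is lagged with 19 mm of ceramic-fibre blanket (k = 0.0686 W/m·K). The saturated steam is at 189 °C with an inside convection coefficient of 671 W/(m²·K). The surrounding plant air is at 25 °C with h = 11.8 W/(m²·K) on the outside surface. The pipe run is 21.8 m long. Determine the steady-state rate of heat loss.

Q ≈ 4550 W

Cylindrical conduction, so R = ln(r₂/r₁)/(2πkL) per layer, in series:
R_inner film = 1/(h_i·2πr₁L) = 1/(671×2π×0.06×21.8) = 1.813×10^-4 K/W
R_cast iron pipe wall = ln(62.4/60)/(2π×56.1×21.8) = 5.104×10^-6 K/W
R_ceramic-fibre blanket = ln(81.4/62.4)/(2π×0.0686×21.8) = 0.02829 K/W
R_outer film = 1/(h_o·2πr_oL) = 1/(11.8×2π×0.0814×21.8) = 0.007601 K/W
R_total = 0.03608 K/W
Q = ΔT/R_total = 164/0.03608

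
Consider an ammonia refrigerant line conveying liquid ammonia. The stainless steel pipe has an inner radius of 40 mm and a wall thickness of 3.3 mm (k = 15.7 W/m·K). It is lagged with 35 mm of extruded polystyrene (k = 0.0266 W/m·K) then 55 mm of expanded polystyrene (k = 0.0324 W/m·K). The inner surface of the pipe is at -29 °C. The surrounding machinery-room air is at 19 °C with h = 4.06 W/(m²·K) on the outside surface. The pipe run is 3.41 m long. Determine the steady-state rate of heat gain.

Treating each annulus and film as a series resistance:
R_stainless steel pipe wall = ln(43.3/40)/(2π×15.7×3.41) = 2.357×10^-4 K/W
R_extruded polystyrene = ln(78.3/43.3)/(2π×0.0266×3.41) = 1.039 K/W
R_expanded polystyrene = ln(133.3/78.3)/(2π×0.0324×3.41) = 0.7664 K/W
R_outer film = 1/(h_o·2πr_oL) = 1/(4.06×2π×0.1333×3.41) = 0.08624 K/W
R_total = 1.892 K/W
Q = ΔT/R_total = 48/1.892

Q ≈ 25.4 W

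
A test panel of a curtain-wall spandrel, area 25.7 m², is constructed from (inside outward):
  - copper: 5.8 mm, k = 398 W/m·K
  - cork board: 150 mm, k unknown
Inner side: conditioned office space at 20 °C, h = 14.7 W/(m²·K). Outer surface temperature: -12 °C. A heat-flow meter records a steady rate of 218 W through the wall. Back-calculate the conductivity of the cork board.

k ≈ 0.0405 W/(m·K)

Series thermal resistances:
R_inner film = 1/(h_i·A) = 1/(14.7×25.7) = 0.002647 K/W
R_copper = L/(kA) = 0.0058/(398×25.7) = 5.67×10^-7 K/W
Sum of known resistances R_other = 0.002648 K/W
Total R = ΔT/Q = 32/218 = 0.1468 K/W
R_cork board = R_total − R_other = 0.1441 K/W
k = L/(R·A) = 0.15/(0.1441×25.7)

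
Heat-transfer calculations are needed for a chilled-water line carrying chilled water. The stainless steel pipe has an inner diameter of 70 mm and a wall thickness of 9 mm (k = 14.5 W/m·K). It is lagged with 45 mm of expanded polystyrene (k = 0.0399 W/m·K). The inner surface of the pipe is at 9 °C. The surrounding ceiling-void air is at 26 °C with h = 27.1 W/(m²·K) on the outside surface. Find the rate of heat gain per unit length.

Treating each annulus and film as a series resistance:
R_stainless steel pipe wall = ln(44/35)/(2π×14.5×1) = 0.002512 K/W
R_expanded polystyrene = ln(89/44)/(2π×0.0399×1) = 2.81 K/W
R_outer film = 1/(h_o·2πr_oL) = 1/(27.1×2π×0.089×1) = 0.06599 K/W
R_total = 2.878 K/W
Q = ΔT/R_total = 17/2.878

q′ ≈ 5.91 W/m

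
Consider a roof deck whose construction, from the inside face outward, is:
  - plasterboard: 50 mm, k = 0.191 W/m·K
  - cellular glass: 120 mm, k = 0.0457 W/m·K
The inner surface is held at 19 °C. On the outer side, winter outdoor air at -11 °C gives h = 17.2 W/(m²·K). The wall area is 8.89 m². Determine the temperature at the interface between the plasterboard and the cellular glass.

T ≈ 16.3 °C

Thermal resistances in series:
R_plasterboard = L/(kA) = 0.05/(0.191×8.89) = 0.02945 K/W
R_cellular glass = L/(kA) = 0.12/(0.0457×8.89) = 0.2954 K/W
R_outer film = 1/(h_o·A) = 1/(17.2×8.89) = 0.00654 K/W
R_total = 0.3314 K/W;  Q = ΔT/R_total = 30/0.3314 = 90.54 W
T_interface = T_inner − Q·ΣR(inner→interface) = 19 − 90.5×0.02945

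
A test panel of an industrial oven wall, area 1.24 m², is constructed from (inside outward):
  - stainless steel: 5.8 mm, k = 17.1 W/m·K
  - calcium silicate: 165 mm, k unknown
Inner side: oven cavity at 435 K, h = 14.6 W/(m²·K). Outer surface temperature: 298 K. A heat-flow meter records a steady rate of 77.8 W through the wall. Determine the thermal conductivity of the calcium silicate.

k ≈ 0.078 W/(m·K)

Treating each layer as a thermal resistance in series:
R_inner film = 1/(h_i·A) = 1/(14.6×1.24) = 0.05524 K/W
R_stainless steel = L/(kA) = 0.0058/(17.1×1.24) = 2.735×10^-4 K/W
Sum of known resistances R_other = 0.05551 K/W
Total R = ΔT/Q = 137/77.8 = 1.761 K/W
R_calcium silicate = R_total − R_other = 1.705 K/W
k = L/(R·A) = 0.165/(1.705×1.24)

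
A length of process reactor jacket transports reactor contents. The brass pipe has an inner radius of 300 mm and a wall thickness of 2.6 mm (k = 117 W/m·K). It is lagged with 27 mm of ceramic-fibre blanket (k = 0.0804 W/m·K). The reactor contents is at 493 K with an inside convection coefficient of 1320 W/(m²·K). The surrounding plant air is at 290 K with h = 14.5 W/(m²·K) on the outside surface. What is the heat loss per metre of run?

Cylindrical conduction, so R = ln(r₂/r₁)/(2πkL) per layer, in series:
R_inner film = 1/(h_i·2πr₁L) = 1/(1320×2π×0.3×1) = 4.019×10^-4 K/W
R_brass pipe wall = ln(302.6/300)/(2π×117×1) = 1.174×10^-5 K/W
R_ceramic-fibre blanket = ln(329.6/302.6)/(2π×0.0804×1) = 0.1692 K/W
R_outer film = 1/(h_o·2πr_oL) = 1/(14.5×2π×0.3296×1) = 0.0333 K/W
R_total = 0.2029 K/W
Q = ΔT/R_total = 203/0.2029

q′ ≈ 1000 W/m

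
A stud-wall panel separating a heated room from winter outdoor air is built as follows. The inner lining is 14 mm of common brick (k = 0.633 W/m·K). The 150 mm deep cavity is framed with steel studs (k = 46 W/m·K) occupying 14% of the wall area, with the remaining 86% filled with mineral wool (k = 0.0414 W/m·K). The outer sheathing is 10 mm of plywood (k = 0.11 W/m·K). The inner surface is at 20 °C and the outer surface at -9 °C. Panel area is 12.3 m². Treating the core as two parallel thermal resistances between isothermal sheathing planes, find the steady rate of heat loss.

Q ≈ 2620 W

Sheathing layers in series; stud and cavity paths in parallel between them.
R_inner = 0.014/(0.633×12.3) = 0.001798 K/W
R_stud  = 0.15/(46×0.14×12.3) = 0.001894 K/W
R_cav   = 0.15/(0.0414×0.86×12.3) = 0.3425 K/W
1/R_core = 1/R_stud + 1/R_cav → R_core = 0.001883 K/W
R_outer = 0.01/(0.11×12.3) = 0.007391 K/W
R_total = 0.01107 K/W
Q = ΔT/R_total = 29/0.01107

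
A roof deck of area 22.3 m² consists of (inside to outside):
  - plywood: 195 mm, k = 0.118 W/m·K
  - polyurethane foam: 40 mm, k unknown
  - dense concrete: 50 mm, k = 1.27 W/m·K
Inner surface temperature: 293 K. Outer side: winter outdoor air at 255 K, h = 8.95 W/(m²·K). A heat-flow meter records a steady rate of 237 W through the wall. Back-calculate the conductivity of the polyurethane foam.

Using the resistance-network approach (series):
R_plywood = L/(kA) = 0.195/(0.118×22.3) = 0.07411 K/W
R_dense concrete = L/(kA) = 0.05/(1.27×22.3) = 0.001765 K/W
R_outer film = 1/(h_o·A) = 1/(8.95×22.3) = 0.00501 K/W
Sum of known resistances R_other = 0.08088 K/W
Total R = ΔT/Q = 38/237 = 0.1603 K/W
R_polyurethane foam = R_total − R_other = 0.07946 K/W
k = L/(R·A) = 0.04/(0.07946×22.3)

k ≈ 0.0226 W/(m·K)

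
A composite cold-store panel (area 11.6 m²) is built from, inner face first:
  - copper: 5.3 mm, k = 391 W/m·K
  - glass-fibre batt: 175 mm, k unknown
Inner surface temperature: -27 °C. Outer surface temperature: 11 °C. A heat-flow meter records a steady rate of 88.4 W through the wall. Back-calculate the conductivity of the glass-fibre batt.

k ≈ 0.0351 W/(m·K)

Series thermal resistances:
R_copper = L/(kA) = 0.0053/(391×11.6) = 1.169×10^-6 K/W
Sum of known resistances R_other = 1.169×10^-6 K/W
Total R = ΔT/Q = 38/88.4 = 0.4299 K/W
R_glass-fibre batt = R_total − R_other = 0.4299 K/W
k = L/(R·A) = 0.175/(0.4299×11.6)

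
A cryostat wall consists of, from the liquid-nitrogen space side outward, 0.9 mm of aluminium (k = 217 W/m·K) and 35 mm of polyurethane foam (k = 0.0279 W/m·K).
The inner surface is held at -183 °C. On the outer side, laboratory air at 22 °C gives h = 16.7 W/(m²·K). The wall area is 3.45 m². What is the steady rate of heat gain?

Q ≈ 538 W

Treating each layer as a thermal resistance in series:
R_aluminium = L/(kA) = 0.0009/(217×3.45) = 1.202×10^-6 K/W
R_polyurethane foam = L/(kA) = 0.035/(0.0279×3.45) = 0.3636 K/W
R_outer film = 1/(h_o·A) = 1/(16.7×3.45) = 0.01736 K/W
R_total = 0.381 K/W
Q = ΔT / R_total = 205 / 0.381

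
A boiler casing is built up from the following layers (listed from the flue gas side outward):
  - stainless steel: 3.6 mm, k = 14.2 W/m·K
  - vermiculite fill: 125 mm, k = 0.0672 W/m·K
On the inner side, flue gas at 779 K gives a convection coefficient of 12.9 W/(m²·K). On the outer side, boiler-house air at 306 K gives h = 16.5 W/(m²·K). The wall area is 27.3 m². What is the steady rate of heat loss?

Q ≈ 6460 W

Thermal resistances in series:
R_inner film = 1/(h_i·A) = 1/(12.9×27.3) = 0.00284 K/W
R_stainless steel = L/(kA) = 0.0036/(14.2×27.3) = 9.286×10^-6 K/W
R_vermiculite fill = L/(kA) = 0.125/(0.0672×27.3) = 0.06814 K/W
R_outer film = 1/(h_o·A) = 1/(16.5×27.3) = 0.00222 K/W
R_total = 0.07321 K/W
Q = ΔT / R_total = 473 / 0.07321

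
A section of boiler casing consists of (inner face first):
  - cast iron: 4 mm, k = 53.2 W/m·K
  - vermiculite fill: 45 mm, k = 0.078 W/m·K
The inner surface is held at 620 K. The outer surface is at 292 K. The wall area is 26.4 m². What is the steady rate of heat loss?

Model the wall as resistances in series:
R_cast iron = L/(kA) = 0.004/(53.2×26.4) = 2.848×10^-6 K/W
R_vermiculite fill = L/(kA) = 0.045/(0.078×26.4) = 0.02185 K/W
R_total = 0.02186 K/W
Q = ΔT / R_total = 328 / 0.02186

Q ≈ 15000 W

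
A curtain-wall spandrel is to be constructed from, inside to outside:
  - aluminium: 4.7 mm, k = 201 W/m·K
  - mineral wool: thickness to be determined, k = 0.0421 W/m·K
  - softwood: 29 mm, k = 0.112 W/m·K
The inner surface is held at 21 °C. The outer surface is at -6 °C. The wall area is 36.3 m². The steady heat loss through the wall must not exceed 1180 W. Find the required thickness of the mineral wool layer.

L ≈ 24.1 mm

Series thermal resistances:
R_aluminium = L/(kA) = 0.0047/(201×36.3) = 6.442×10^-7 K/W
R_softwood = L/(kA) = 0.029/(0.112×36.3) = 0.007133 K/W
Sum of the known resistances R_other = 0.007134 K/W
Required total resistance R_tot = ΔT/Q_allow = 27/1180 = 0.02288 K/W
R_mineral wool = R_tot − R_other = 0.01575 K/W
L = R·k·A = 0.01575×0.0421×36.3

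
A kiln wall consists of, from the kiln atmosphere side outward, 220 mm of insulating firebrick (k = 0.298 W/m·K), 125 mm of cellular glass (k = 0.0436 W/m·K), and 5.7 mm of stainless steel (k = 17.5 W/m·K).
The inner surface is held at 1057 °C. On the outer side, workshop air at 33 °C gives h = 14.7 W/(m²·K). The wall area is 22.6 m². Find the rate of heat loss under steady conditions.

Q ≈ 6300 W

Thermal resistances in series:
R_insulating firebrick = L/(kA) = 0.22/(0.298×22.6) = 0.03267 K/W
R_cellular glass = L/(kA) = 0.125/(0.0436×22.6) = 0.1269 K/W
R_stainless steel = L/(kA) = 0.0057/(17.5×22.6) = 1.441×10^-5 K/W
R_outer film = 1/(h_o·A) = 1/(14.7×22.6) = 0.00301 K/W
R_total = 0.1625 K/W
Q = ΔT / R_total = 1024 / 0.1625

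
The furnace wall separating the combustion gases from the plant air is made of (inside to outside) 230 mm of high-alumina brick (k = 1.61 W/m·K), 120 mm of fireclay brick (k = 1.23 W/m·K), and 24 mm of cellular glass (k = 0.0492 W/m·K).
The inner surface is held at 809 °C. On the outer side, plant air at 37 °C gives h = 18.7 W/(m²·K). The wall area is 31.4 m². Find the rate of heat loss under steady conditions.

Q ≈ 31000 W

Using the resistance-network approach (series):
R_high-alumina brick = L/(kA) = 0.23/(1.61×31.4) = 0.00455 K/W
R_fireclay brick = L/(kA) = 0.12/(1.23×31.4) = 0.003107 K/W
R_cellular glass = L/(kA) = 0.024/(0.0492×31.4) = 0.01554 K/W
R_outer film = 1/(h_o·A) = 1/(18.7×31.4) = 0.001703 K/W
R_total = 0.02489 K/W
Q = ΔT / R_total = 772 / 0.02489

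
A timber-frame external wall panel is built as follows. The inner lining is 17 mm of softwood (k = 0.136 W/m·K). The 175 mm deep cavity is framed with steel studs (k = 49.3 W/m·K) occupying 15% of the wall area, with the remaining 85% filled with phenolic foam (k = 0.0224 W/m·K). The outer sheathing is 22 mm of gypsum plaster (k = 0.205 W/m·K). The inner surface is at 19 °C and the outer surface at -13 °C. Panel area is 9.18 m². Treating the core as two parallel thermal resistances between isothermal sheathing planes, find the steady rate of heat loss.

Sheathing layers in series; stud and cavity paths in parallel between them.
R_inner = 0.017/(0.136×9.18) = 0.01362 K/W
R_stud  = 0.175/(49.3×0.15×9.18) = 0.002578 K/W
R_cav   = 0.175/(0.0224×0.85×9.18) = 1.001 K/W
1/R_core = 1/R_stud + 1/R_cav → R_core = 0.002571 K/W
R_outer = 0.022/(0.205×9.18) = 0.01169 K/W
R_total = 0.02788 K/W
Q = ΔT/R_total = 32/0.02788

Q ≈ 1150 W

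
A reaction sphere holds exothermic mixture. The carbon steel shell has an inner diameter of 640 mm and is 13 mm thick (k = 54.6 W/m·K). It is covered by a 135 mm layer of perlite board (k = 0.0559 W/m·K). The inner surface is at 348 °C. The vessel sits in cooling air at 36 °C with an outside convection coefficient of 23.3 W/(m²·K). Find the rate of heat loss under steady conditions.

Each spherical layer contributes R = (1/r_i − 1/r_o)/(4πk):
R_carbon steel shell = (1/0.32 − 1/0.333)/(4π×54.6) = 1.778×10^-4 K/W
R_perlite board = (1/0.333 − 1/0.468)/(4π×0.0559) = 1.233 K/W
R_outer film = 1/(h·4πr_o²) = 1/(23.3×4π×0.468²) = 0.01559 K/W
R_total = 1.249 K/W
Q = ΔT/R_total = 312/1.249

Q ≈ 250 W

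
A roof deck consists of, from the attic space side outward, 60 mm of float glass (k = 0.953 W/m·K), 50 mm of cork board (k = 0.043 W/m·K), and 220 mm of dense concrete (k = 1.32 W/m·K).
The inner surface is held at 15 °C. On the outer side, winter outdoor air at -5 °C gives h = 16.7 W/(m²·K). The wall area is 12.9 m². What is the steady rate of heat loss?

Q ≈ 178 W

Series thermal resistances:
R_float glass = L/(kA) = 0.06/(0.953×12.9) = 0.004881 K/W
R_cork board = L/(kA) = 0.05/(0.043×12.9) = 0.09014 K/W
R_dense concrete = L/(kA) = 0.22/(1.32×12.9) = 0.01292 K/W
R_outer film = 1/(h_o·A) = 1/(16.7×12.9) = 0.004642 K/W
R_total = 0.1126 K/W
Q = ΔT / R_total = 20 / 0.1126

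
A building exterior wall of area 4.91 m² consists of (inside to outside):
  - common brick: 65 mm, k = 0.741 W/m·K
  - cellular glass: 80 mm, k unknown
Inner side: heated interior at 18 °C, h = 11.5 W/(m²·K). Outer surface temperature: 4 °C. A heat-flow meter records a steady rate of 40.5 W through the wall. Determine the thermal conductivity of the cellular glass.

Using the resistance-network approach (series):
R_inner film = 1/(h_i·A) = 1/(11.5×4.91) = 0.01771 K/W
R_common brick = L/(kA) = 0.065/(0.741×4.91) = 0.01787 K/W
Sum of known resistances R_other = 0.03558 K/W
Total R = ΔT/Q = 14/40.5 = 0.3457 K/W
R_cellular glass = R_total − R_other = 0.3101 K/W
k = L/(R·A) = 0.08/(0.3101×4.91)

k ≈ 0.0525 W/(m·K)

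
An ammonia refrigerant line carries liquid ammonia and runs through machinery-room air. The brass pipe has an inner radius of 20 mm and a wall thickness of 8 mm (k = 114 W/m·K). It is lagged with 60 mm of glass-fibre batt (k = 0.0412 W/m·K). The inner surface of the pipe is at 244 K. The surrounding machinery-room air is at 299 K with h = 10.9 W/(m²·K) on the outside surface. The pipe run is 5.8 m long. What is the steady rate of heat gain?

Cylindrical conduction, so R = ln(r₂/r₁)/(2πkL) per layer, in series:
R_brass pipe wall = ln(28/20)/(2π×114×5.8) = 8.099×10^-5 K/W
R_glass-fibre batt = ln(88/28)/(2π×0.0412×5.8) = 0.7627 K/W
R_outer film = 1/(h_o·2πr_oL) = 1/(10.9×2π×0.088×5.8) = 0.02861 K/W
R_total = 0.7914 K/W
Q = ΔT/R_total = 55/0.7914

Q ≈ 69.5 W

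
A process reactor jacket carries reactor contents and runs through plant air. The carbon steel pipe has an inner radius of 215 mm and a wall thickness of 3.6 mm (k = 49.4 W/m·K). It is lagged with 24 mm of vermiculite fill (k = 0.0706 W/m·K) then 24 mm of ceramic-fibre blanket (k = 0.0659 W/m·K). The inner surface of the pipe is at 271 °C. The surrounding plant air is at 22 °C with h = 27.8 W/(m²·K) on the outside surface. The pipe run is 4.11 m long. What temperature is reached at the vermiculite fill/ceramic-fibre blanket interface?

T ≈ 150 °C

Radial resistances (cylindrical: R_cond = ln(r_o/r_i)/(2πkL), R_conv = 1/(h·2πrL)):
R_carbon steel pipe wall = ln(218.6/215)/(2π×49.4×4.11) = 1.302×10^-5 K/W
R_vermiculite fill = ln(242.6/218.6)/(2π×0.0706×4.11) = 0.05714 K/W
R_ceramic-fibre blanket = ln(266.6/242.6)/(2π×0.0659×4.11) = 0.05543 K/W
R_outer film = 1/(h_o·2πr_oL) = 1/(27.8×2π×0.2666×4.11) = 0.005225 K/W
R_total = 0.1178 K/W
Q = ΔT/R_total = 249/0.1178
Q = 2110 W
T_interface = T_inner − Q·ΣR(inner→interface) = 271 − 2110×0.05715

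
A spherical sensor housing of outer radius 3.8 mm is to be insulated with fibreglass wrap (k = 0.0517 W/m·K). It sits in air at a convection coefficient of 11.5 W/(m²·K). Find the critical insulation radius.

r_cr ≈ 8.99 mm

For a sphere r_cr = 2k/h = 2×0.0517/11.5
r_cr = 8.99 mm; since the bare radius (3.8 mm) is below r_cr, adding a thin layer of insulation will *increase* heat loss.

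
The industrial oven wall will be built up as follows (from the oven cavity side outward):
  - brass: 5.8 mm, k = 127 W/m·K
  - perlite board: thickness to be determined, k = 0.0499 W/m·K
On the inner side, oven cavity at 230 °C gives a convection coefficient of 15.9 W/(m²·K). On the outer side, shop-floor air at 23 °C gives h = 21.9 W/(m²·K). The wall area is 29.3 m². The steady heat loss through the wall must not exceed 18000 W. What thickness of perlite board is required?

Treating each layer as a thermal resistance in series:
R_inner film = 1/(h_i·A) = 1/(15.9×29.3) = 0.002147 K/W
R_brass = L/(kA) = 0.0058/(127×29.3) = 1.559×10^-6 K/W
R_outer film = 1/(h_o·A) = 1/(21.9×29.3) = 0.001558 K/W
Sum of the known resistances R_other = 0.003707 K/W
Required total resistance R_tot = ΔT/Q_allow = 207/18000 = 0.0115 K/W
R_perlite board = R_tot − R_other = 0.007793 K/W
L = R·k·A = 0.007793×0.0499×29.3

L ≈ 11.4 mm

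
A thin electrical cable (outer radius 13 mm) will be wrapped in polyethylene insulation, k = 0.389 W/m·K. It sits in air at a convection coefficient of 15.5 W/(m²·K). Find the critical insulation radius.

For a cylinder r_cr = k/h = 0.389/15.5
r_cr = 25.1 mm; since the bare radius (13 mm) is below r_cr, adding a thin layer of insulation will *increase* heat loss.

r_cr ≈ 25.1 mm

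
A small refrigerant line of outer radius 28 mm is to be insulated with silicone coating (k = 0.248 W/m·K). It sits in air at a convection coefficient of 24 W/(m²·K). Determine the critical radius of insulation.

For a cylinder r_cr = k/h = 0.248/24
r_cr = 10.3 mm; since the bare radius (28 mm) is above r_cr, any added insulation will reduce heat loss.

r_cr ≈ 10.3 mm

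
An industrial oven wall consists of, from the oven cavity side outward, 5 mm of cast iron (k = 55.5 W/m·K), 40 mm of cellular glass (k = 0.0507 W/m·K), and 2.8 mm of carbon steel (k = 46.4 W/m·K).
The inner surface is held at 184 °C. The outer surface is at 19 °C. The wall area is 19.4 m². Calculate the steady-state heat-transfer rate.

Q ≈ 4060 W

Using the resistance-network approach (series):
R_cast iron = L/(kA) = 0.005/(55.5×19.4) = 4.644×10^-6 K/W
R_cellular glass = L/(kA) = 0.04/(0.0507×19.4) = 0.04067 K/W
R_carbon steel = L/(kA) = 0.0028/(46.4×19.4) = 3.111×10^-6 K/W
R_total = 0.04068 K/W
Q = ΔT / R_total = 165 / 0.04068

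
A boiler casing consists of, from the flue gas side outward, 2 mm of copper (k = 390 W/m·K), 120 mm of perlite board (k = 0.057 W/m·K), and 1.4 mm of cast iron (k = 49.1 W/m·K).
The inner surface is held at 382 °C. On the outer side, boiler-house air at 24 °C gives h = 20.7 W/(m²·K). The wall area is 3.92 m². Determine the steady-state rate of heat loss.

Thermal resistances in series:
R_copper = L/(kA) = 0.002/(390×3.92) = 1.308×10^-6 K/W
R_perlite board = L/(kA) = 0.12/(0.057×3.92) = 0.5371 K/W
R_cast iron = L/(kA) = 0.0014/(49.1×3.92) = 7.274×10^-6 K/W
R_outer film = 1/(h_o·A) = 1/(20.7×3.92) = 0.01232 K/W
R_total = 0.5494 K/W
Q = ΔT / R_total = 358 / 0.5494

Q ≈ 652 W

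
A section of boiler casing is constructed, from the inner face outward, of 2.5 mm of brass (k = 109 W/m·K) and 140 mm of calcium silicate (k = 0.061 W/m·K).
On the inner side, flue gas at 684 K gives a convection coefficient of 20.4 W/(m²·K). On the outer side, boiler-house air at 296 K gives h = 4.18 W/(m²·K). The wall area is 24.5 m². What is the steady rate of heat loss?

Thermal resistances in series:
R_inner film = 1/(h_i·A) = 1/(20.4×24.5) = 0.002001 K/W
R_brass = L/(kA) = 0.0025/(109×24.5) = 9.362×10^-7 K/W
R_calcium silicate = L/(kA) = 0.14/(0.061×24.5) = 0.09368 K/W
R_outer film = 1/(h_o·A) = 1/(4.18×24.5) = 0.009765 K/W
R_total = 0.1054 K/W
Q = ΔT / R_total = 388 / 0.1054

Q ≈ 3680 W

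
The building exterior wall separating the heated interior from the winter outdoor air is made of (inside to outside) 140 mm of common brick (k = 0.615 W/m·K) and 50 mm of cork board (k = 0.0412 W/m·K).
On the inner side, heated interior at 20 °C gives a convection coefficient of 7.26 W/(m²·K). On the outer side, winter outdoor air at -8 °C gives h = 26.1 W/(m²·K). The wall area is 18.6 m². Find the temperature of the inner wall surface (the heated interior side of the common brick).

T ≈ 17.6 °C

Series thermal resistances:
R_inner film = 1/(h_i·A) = 1/(7.26×18.6) = 0.007405 K/W
R_common brick = L/(kA) = 0.14/(0.615×18.6) = 0.01224 K/W
R_cork board = L/(kA) = 0.05/(0.0412×18.6) = 0.06525 K/W
R_outer film = 1/(h_o·A) = 1/(26.1×18.6) = 0.00206 K/W
R_total = 0.08695 K/W;  Q = ΔT/R_total = 28/0.08695 = 322 W
T_interface = T_inner − Q·ΣR(inner→interface) = 20 − 322×0.007405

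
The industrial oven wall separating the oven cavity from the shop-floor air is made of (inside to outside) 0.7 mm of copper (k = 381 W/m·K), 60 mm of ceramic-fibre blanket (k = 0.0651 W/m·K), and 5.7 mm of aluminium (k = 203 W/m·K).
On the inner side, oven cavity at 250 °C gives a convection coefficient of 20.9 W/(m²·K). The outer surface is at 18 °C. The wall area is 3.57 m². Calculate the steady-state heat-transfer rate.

Q ≈ 854 W

Thermal resistances in series:
R_inner film = 1/(h_i·A) = 1/(20.9×3.57) = 0.0134 K/W
R_copper = L/(kA) = 0.0007/(381×3.57) = 5.146×10^-7 K/W
R_ceramic-fibre blanket = L/(kA) = 0.06/(0.0651×3.57) = 0.2582 K/W
R_aluminium = L/(kA) = 0.0057/(203×3.57) = 7.865×10^-6 K/W
R_total = 0.2716 K/W
Q = ΔT / R_total = 232 / 0.2716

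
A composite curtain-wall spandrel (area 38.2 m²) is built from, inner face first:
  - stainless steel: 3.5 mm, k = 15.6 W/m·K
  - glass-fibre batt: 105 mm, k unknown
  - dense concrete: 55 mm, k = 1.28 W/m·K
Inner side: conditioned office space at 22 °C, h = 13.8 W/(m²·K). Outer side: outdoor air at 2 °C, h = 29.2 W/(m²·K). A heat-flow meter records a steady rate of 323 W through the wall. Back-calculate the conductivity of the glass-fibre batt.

Using the resistance-network approach (series):
R_inner film = 1/(h_i·A) = 1/(13.8×38.2) = 0.001897 K/W
R_stainless steel = L/(kA) = 0.0035/(15.6×38.2) = 5.873×10^-6 K/W
R_dense concrete = L/(kA) = 0.055/(1.28×38.2) = 0.001125 K/W
R_outer film = 1/(h_o·A) = 1/(29.2×38.2) = 8.965×10^-4 K/W
Sum of known resistances R_other = 0.003924 K/W
Total R = ΔT/Q = 20/323 = 0.06192 K/W
R_glass-fibre batt = R_total − R_other = 0.058 K/W
k = L/(R·A) = 0.105/(0.058×38.2)

k ≈ 0.0474 W/(m·K)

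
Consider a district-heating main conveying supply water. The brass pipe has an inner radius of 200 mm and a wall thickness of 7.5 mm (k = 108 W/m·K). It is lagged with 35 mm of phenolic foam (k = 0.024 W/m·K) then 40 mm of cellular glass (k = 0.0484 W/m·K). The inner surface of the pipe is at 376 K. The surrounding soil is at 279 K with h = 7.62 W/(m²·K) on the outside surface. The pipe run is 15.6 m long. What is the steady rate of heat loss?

Per-layer cylindrical resistances, series-summed:
R_brass pipe wall = ln(207.5/200)/(2π×108×15.6) = 3.478×10^-6 K/W
R_phenolic foam = ln(242.5/207.5)/(2π×0.024×15.6) = 0.06626 K/W
R_cellular glass = ln(282.5/242.5)/(2π×0.0484×15.6) = 0.03218 K/W
R_outer film = 1/(h_o·2πr_oL) = 1/(7.62×2π×0.2825×15.6) = 0.004739 K/W
R_total = 0.1032 K/W
Q = ΔT/R_total = 97/0.1032

Q ≈ 940 W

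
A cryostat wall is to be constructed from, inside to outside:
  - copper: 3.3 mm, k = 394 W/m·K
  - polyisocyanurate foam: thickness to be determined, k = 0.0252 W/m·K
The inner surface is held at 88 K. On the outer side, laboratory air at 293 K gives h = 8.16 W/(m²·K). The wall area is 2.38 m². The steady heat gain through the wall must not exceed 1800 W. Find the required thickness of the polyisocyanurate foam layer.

Thermal resistances in series:
R_copper = L/(kA) = 0.0033/(394×2.38) = 3.519×10^-6 K/W
R_outer film = 1/(h_o·A) = 1/(8.16×2.38) = 0.05149 K/W
Sum of the known resistances R_other = 0.05149 K/W
Required total resistance R_tot = ΔT/Q_allow = 205/1800 = 0.1139 K/W
R_polyisocyanurate foam = R_tot − R_other = 0.06239 K/W
L = R·k·A = 0.06239×0.0252×2.38

L ≈ 3.74 mm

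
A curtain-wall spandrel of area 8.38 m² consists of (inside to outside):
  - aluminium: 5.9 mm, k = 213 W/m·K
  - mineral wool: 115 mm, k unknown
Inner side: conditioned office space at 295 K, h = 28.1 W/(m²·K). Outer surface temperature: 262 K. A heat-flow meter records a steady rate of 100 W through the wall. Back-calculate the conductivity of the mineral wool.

k ≈ 0.0421 W/(m·K)

Using the resistance-network approach (series):
R_inner film = 1/(h_i·A) = 1/(28.1×8.38) = 0.004247 K/W
R_aluminium = L/(kA) = 0.0059/(213×8.38) = 3.305×10^-6 K/W
Sum of known resistances R_other = 0.00425 K/W
Total R = ΔT/Q = 33/100 = 0.33 K/W
R_mineral wool = R_total − R_other = 0.3258 K/W
k = L/(R·A) = 0.115/(0.3258×8.38)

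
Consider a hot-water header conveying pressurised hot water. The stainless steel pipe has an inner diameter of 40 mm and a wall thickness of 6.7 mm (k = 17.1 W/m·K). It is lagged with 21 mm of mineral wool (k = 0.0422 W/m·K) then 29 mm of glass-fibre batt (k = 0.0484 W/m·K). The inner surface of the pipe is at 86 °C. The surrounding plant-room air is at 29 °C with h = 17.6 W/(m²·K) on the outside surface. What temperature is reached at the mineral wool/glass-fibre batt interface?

T ≈ 53.7 °C

Radial resistances (cylindrical: R_cond = ln(r_o/r_i)/(2πkL), R_conv = 1/(h·2πrL)):
R_stainless steel pipe wall = ln(26.7/20)/(2π×17.1×1) = 0.002689 K/W
R_mineral wool = ln(47.7/26.7)/(2π×0.0422×1) = 2.188 K/W
R_glass-fibre batt = ln(76.7/47.7)/(2π×0.0484×1) = 1.562 K/W
R_outer film = 1/(h_o·2πr_oL) = 1/(17.6×2π×0.0767×1) = 0.1179 K/W
R_total = 3.871 K/W
Q = ΔT/R_total = 57/3.871
Q = 14.7 W/m
T_interface = T_inner − Q·ΣR(inner→interface) = 86 − 14.7×2.191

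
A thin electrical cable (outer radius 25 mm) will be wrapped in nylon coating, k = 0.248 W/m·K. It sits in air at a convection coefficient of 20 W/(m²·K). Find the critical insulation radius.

For a cylinder r_cr = k/h = 0.248/20
r_cr = 12.4 mm; since the bare radius (25 mm) is above r_cr, any added insulation will reduce heat loss.

r_cr ≈ 12.4 mm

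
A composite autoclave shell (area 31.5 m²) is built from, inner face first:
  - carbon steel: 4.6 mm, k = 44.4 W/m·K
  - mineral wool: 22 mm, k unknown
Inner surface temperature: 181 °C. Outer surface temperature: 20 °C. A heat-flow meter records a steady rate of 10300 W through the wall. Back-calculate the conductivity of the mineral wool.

k ≈ 0.0447 W/(m·K)

Model the wall as resistances in series:
R_carbon steel = L/(kA) = 0.0046/(44.4×31.5) = 3.289×10^-6 K/W
Sum of known resistances R_other = 3.289×10^-6 K/W
Total R = ΔT/Q = 161/10300 = 0.01563 K/W
R_mineral wool = R_total − R_other = 0.01563 K/W
k = L/(R·A) = 0.022/(0.01563×31.5)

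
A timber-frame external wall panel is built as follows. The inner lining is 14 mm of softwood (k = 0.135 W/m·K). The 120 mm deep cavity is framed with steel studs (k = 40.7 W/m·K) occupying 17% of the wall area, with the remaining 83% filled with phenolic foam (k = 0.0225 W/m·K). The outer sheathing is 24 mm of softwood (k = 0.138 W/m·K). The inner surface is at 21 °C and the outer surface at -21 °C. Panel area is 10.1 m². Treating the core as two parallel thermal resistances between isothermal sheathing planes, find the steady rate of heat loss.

Q ≈ 1440 W

Sheathing layers in series; stud and cavity paths in parallel between them.
R_inner = 0.014/(0.135×10.1) = 0.01027 K/W
R_stud  = 0.12/(40.7×0.17×10.1) = 0.001717 K/W
R_cav   = 0.12/(0.0225×0.83×10.1) = 0.6362 K/W
1/R_core = 1/R_stud + 1/R_cav → R_core = 0.001713 K/W
R_outer = 0.024/(0.138×10.1) = 0.01722 K/W
R_total = 0.0292 K/W
Q = ΔT/R_total = 42/0.0292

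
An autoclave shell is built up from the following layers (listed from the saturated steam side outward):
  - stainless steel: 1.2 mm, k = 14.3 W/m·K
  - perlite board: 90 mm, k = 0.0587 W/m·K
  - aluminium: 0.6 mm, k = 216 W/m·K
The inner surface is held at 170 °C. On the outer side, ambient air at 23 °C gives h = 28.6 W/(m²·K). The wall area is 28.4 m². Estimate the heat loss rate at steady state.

Thermal resistances in series:
R_stainless steel = L/(kA) = 0.0012/(14.3×28.4) = 2.955×10^-6 K/W
R_perlite board = L/(kA) = 0.09/(0.0587×28.4) = 0.05399 K/W
R_aluminium = L/(kA) = 0.0006/(216×28.4) = 9.781×10^-8 K/W
R_outer film = 1/(h_o·A) = 1/(28.6×28.4) = 0.001231 K/W
R_total = 0.05522 K/W
Q = ΔT / R_total = 147 / 0.05522

Q ≈ 2660 W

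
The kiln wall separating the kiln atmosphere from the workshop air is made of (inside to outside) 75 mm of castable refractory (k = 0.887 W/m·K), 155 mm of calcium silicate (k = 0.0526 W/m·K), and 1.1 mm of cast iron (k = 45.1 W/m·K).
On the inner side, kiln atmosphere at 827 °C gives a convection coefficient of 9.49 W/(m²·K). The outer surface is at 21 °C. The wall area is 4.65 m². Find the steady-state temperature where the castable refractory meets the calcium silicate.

T ≈ 778 °C

Thermal resistances in series:
R_inner film = 1/(h_i·A) = 1/(9.49×4.65) = 0.02266 K/W
R_castable refractory = L/(kA) = 0.075/(0.887×4.65) = 0.01818 K/W
R_calcium silicate = L/(kA) = 0.155/(0.0526×4.65) = 0.6337 K/W
R_cast iron = L/(kA) = 0.0011/(45.1×4.65) = 5.245×10^-6 K/W
R_total = 0.6746 K/W;  Q = ΔT/R_total = 806/0.6746 = 1195 W
T_interface = T_inner − Q·ΣR(inner→interface) = 827 − 1190×0.04084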